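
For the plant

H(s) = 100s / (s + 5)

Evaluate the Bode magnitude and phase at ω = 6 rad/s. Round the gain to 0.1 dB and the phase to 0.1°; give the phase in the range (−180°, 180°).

37.7 dB, 39.8°

At s = jω = j6:
zero at origin: s = j6 → |·| = 6, ∠ = 90.00°
pole (s+5): 5 + j6 → |·| = √(5²+6²) = √61 ≈ 7.8102, ∠ = arctan(6/5) ≈ 50.19°
|H| = 100 · 6 / 7.8102 ≈ 76.823
Gain = 20 log₁₀(76.823) ≈ 37.71 dB
∠H = 90.00° − 50.19° = 39.81°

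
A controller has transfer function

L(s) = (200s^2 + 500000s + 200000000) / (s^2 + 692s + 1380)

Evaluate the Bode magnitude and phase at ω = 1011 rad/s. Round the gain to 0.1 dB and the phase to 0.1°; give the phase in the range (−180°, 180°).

Substitute s = j1011:
Numerator: 200(j1011)^2 + 500000(j1011) + 200000000 = -4424200 + j505500000
Denominator: (j1011)^2 + 692(j1011) + 1380 = -1020741 + j699612
|N| = √(4424200² + 505500000²) ≈ 5.0552e+08, ∠N ≈ 90.50°
|D| = √(1020741² + 699612²) ≈ 1.2375e+06, ∠D ≈ 145.57°
|L| = 5.0552e+08 / 1.2375e+06 ≈ 408.5
Gain = 20 log₁₀(408.5) ≈ 52.22 dB
∠L = 90.50° − 145.57° = -55.07°

52.2 dB, -55.1°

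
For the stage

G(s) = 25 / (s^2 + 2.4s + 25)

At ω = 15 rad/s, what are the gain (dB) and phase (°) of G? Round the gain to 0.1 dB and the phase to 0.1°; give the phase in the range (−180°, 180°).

-18.2 dB, -169.8°

At s = jω = j15:
quadratic: (j15)² + 2.4·j15 + 25 = -200 + j36 → |·| ≈ 203.21, ∠ ≈ 169.80°
|G| = 25 / 203.21 ≈ 0.12303
Gain = 20 log₁₀(0.12303) ≈ -18.20 dB
∠G = 0.00° − 169.80° = -169.80°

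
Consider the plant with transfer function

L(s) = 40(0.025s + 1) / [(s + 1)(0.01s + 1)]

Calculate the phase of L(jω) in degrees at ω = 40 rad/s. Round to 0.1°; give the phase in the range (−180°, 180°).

At ω = 40 rad/s:
zero (1 + j40·0.025) = 1 + j1 → |·| ≈ 1.4142, ∠ ≈ 45.00°
pole (1 + j40·1) = 1 + j40 → |·| ≈ 40.012, ∠ ≈ 88.57°
pole (1 + j40·0.01) = 1 + j0.4 → |·| ≈ 1.077, ∠ ≈ 21.80°
∠L = (45.00°) − (88.57° + 21.80°) = -65.37°

-65.4°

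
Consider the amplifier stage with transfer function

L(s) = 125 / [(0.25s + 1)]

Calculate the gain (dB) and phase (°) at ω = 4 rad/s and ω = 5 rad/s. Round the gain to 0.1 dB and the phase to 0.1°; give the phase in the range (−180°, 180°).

ω = 4: 38.9 dB, -45.0°; ω = 5: 37.9 dB, -51.3°

At ω = 4 rad/s:
pole (1 + j4·0.25) = 1 + j1 → |·| ≈ 1.4142, ∠ ≈ 45.00°
|L| = 125 · 1 / (1.4142) ≈ 88.389
Gain = 20 log₁₀(88.389) ≈ 38.93 dB
∠L = (0°) − (45.00°) = -45.00°

At ω = 5 rad/s:
pole (1 + j5·0.25) = 1 + j1.25 → |·| ≈ 1.6008, ∠ ≈ 51.34°
|L| = 125 · 1 / (1.6008) ≈ 78.086
Gain = 20 log₁₀(78.086) ≈ 37.85 dB
∠L = (0°) − (51.34°) = -51.34°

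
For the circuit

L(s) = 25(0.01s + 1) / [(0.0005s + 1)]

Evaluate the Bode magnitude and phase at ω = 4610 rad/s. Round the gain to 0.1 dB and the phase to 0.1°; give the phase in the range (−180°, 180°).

53.2 dB, 22.2°

At ω = 4610 rad/s:
zero (1 + j4610·0.01) = 1 + j46.1 → |·| ≈ 46.111, ∠ ≈ 88.76°
pole (1 + j4610·0.0005) = 1 + j2.305 → |·| ≈ 2.5126, ∠ ≈ 66.55°
|L| = 25 · 46.111 / (2.5126) ≈ 458.8
Gain = 20 log₁₀(458.8) ≈ 53.23 dB
∠L = (88.76°) − (66.55°) = 22.21°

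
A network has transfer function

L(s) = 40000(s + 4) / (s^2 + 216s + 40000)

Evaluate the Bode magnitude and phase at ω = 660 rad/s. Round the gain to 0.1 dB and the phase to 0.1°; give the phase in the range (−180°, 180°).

36.0 dB, -70.5°

At s = jω = j660:
zero (s+4): 4 + j660 → |·| = √(4²+660²) = √435616 ≈ 660.01, ∠ = arctan(660/4) ≈ 89.65°
quadratic: (j660)² + 216·j660 + 40000 = -395600 + j142560 → |·| ≈ 4.205e+05, ∠ ≈ 160.18°
|L| = 40000 · 660.01 / 4.205e+05 ≈ 62.783
Gain = 20 log₁₀(62.783) ≈ 35.96 dB
∠L = 89.65° − 160.18° = -70.53°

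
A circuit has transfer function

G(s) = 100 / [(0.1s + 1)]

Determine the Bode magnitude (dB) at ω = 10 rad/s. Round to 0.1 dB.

37.0 dB

At ω = 10 rad/s:
pole (1 + j10·0.1) = 1 + j1 → |·| ≈ 1.4142, ∠ ≈ 45.00°
|G| = 100 · 1 / (1.4142) ≈ 70.711
Gain = 20 log₁₀(70.711) ≈ 36.99 dB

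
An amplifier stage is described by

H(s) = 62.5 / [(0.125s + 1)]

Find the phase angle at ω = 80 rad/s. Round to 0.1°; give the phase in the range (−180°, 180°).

-84.3°

At ω = 80 rad/s:
pole (1 + j80·0.125) = 1 + j10 → |·| ≈ 10.05, ∠ ≈ 84.29°
∠H = (0°) − (84.29°) = -84.29°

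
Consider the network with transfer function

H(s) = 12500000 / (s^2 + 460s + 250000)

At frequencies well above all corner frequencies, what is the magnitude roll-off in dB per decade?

-40 dB/decade

Each pole contributes −20 dB/decade at high frequency; each zero contributes +20 dB/decade.
Net: 0 zero(s) − 2 pole(s) → -40 dB/decade.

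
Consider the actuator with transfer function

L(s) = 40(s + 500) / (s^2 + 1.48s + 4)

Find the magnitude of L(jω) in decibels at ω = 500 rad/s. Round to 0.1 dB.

-18.9 dB

At s = jω = j500:
zero (s+500): 500 + j500 → |·| = √(500²+500²) = √500000 ≈ 707.11, ∠ = arctan(500/500) ≈ 45.00°
quadratic: (j500)² + 1.48·j500 + 4 = -249996 + j740 → |·| ≈ 2.5e+05, ∠ ≈ 179.83°
|L| = 40 · 707.11 / 2.5e+05 ≈ 0.11314
Gain = 20 log₁₀(0.11314) ≈ -18.93 dB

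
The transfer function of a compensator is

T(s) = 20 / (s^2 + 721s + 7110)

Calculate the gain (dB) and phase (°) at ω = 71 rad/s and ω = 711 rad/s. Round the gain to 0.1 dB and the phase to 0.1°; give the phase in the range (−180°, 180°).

ω = 71: -68.2 dB, -87.7°; ω = 711: -91.1 dB, -134.2°

Substitute s = j71:
Numerator: 20 = 20 + j0
Denominator: (j71)^2 + 721(j71) + 7110 = 2069 + j51191
|N| = √(20² + 0²) ≈ 20, ∠N ≈ 0.00°
|D| = √(2069² + 51191²) ≈ 51233, ∠D ≈ 87.69°
|T| = 20 / 51233 ≈ 0.00039037
Gain = 20 log₁₀(0.00039037) ≈ -68.17 dB
∠T = 0.00° − 87.69° = -87.69°

Substitute s = j711:
Numerator: 20 = 20 + j0
Denominator: (j711)^2 + 721(j711) + 7110 = -498411 + j512631
|N| = √(20² + 0²) ≈ 20, ∠N ≈ 0.00°
|D| = √(498411² + 512631²) ≈ 7.1499e+05, ∠D ≈ 134.19°
|T| = 20 / 7.1499e+05 ≈ 2.7972e-05
Gain = 20 log₁₀(2.7972e-05) ≈ -91.07 dB
∠T = 0.00° − 134.19° = -134.19°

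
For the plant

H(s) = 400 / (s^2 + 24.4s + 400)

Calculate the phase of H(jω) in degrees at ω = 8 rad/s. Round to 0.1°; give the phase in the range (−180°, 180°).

-30.2°

At s = jω = j8:
quadratic: (j8)² + 24.4·j8 + 400 = 336 + j195.2 → |·| ≈ 388.59, ∠ ≈ 30.15°
∠H = 0.00° − 30.15° = -30.15°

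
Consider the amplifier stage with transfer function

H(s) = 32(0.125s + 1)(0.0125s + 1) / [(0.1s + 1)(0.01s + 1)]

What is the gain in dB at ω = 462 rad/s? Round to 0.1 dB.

33.9 dB

At ω = 462 rad/s:
zero (1 + j462·0.125) = 1 + j57.75 → |·| ≈ 57.759, ∠ ≈ 89.01°
zero (1 + j462·0.0125) = 1 + j5.775 → |·| ≈ 5.8609, ∠ ≈ 80.18°
pole (1 + j462·0.1) = 1 + j46.2 → |·| ≈ 46.211, ∠ ≈ 88.76°
pole (1 + j462·0.01) = 1 + j4.62 → |·| ≈ 4.727, ∠ ≈ 77.79°
|H| = 32 · 57.759 · 5.8609 / (46.211 · 4.727) ≈ 49.591
Gain = 20 log₁₀(49.591) ≈ 33.91 dB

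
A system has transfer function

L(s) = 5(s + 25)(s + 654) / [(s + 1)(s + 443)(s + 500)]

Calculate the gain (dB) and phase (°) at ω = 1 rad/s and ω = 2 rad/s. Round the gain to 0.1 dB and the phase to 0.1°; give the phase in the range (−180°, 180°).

At s = jω = j1:
zero (s+25): 25 + j1 → |·| = √(25²+1²) = √626 ≈ 25.02, ∠ = arctan(1/25) ≈ 2.29°
zero (s+654): 654 + j1 → |·| = √(654²+1²) = √427717 ≈ 654, ∠ = arctan(1/654) ≈ 0.09°
pole (s+1): 1 + j1 → |·| = √(1²+1²) = √2 ≈ 1.4142, ∠ = arctan(1/1) ≈ 45.00°
pole (s+443): 443 + j1 → |·| = √(443²+1²) = √196250 ≈ 443, ∠ = arctan(1/443) ≈ 0.13°
pole (s+500): 500 + j1 → |·| = √(500²+1²) = √250001 ≈ 500, ∠ = arctan(1/500) ≈ 0.11°
|L| = 5 · 16363 / 3.1325e+05 ≈ 0.26118
Gain = 20 log₁₀(0.26118) ≈ -11.66 dB
∠L = 2.38° − 45.24° = -42.86°

At s = jω = j2:
zero (s+25): 25 + j2 → |·| = √(25²+2²) = √629 ≈ 25.08, ∠ = arctan(2/25) ≈ 4.57°
zero (s+654): 654 + j2 → |·| = √(654²+2²) = √427720 ≈ 654, ∠ = arctan(2/654) ≈ 0.18°
pole (s+1): 1 + j2 → |·| = √(1²+2²) = √5 ≈ 2.2361, ∠ = arctan(2/1) ≈ 63.43°
pole (s+443): 443 + j2 → |·| = √(443²+2²) = √196253 ≈ 443, ∠ = arctan(2/443) ≈ 0.26°
pole (s+500): 500 + j2 → |·| = √(500²+2²) = √250004 ≈ 500, ∠ = arctan(2/500) ≈ 0.23°
|L| = 5 · 16402 / 4.953e+05 ≈ 0.16558
Gain = 20 log₁₀(0.16558) ≈ -15.62 dB
∠L = 4.75° − 63.92° = -59.17°

ω = 1: -11.7 dB, -42.9°; ω = 2: -15.6 dB, -59.2°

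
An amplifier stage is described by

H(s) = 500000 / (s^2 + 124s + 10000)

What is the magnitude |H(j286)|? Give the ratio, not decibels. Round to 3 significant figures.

At s = jω = j286:
quadratic: (j286)² + 124·j286 + 10000 = -71796 + j35464 → |·| ≈ 80077, ∠ ≈ 153.71°
|H| = 500000 / 80077 ≈ 6.244

6.24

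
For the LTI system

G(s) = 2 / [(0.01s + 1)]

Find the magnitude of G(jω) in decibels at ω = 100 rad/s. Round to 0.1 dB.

At ω = 100 rad/s:
pole (1 + j100·0.01) = 1 + j1 → |·| ≈ 1.4142, ∠ ≈ 45.00°
|G| = 2 · 1 / (1.4142) ≈ 1.4142
Gain = 20 log₁₀(1.4142) ≈ 3.01 dB

3.0 dB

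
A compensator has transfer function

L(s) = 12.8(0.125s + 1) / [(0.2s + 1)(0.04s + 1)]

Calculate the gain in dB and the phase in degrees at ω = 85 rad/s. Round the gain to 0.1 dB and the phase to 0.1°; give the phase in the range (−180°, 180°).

At ω = 85 rad/s:
zero (1 + j85·0.125) = 1 + j10.625 → |·| ≈ 10.672, ∠ ≈ 84.62°
pole (1 + j85·0.2) = 1 + j17 → |·| ≈ 17.029, ∠ ≈ 86.63°
pole (1 + j85·0.04) = 1 + j3.4 → |·| ≈ 3.544, ∠ ≈ 73.61°
|L| = 12.8 · 10.672 / (17.029 · 3.544) ≈ 2.2635
Gain = 20 log₁₀(2.2635) ≈ 7.10 dB
∠L = (84.62°) − (86.63° + 73.61°) = -75.62°

7.1 dB, -75.6°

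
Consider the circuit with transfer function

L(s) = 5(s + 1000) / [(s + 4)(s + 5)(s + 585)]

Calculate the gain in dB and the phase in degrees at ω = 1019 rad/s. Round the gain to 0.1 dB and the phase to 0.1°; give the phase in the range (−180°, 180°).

-104.7 dB, 165.9°

At s = jω = j1019:
zero (s+1000): 1000 + j1019 → |·| = √(1000²+1019²) = √2038361 ≈ 1427.7, ∠ = arctan(1019/1000) ≈ 45.54°
pole (s+4): 4 + j1019 → |·| = √(4²+1019²) = √1038377 ≈ 1019, ∠ = arctan(1019/4) ≈ 89.78°
pole (s+5): 5 + j1019 → |·| = √(5²+1019²) = √1038386 ≈ 1019, ∠ = arctan(1019/5) ≈ 89.72°
pole (s+585): 585 + j1019 → |·| = √(585²+1019²) = √1380586 ≈ 1175, ∠ = arctan(1019/585) ≈ 60.14°
|L| = 5 · 1427.7 / 1.2201e+09 ≈ 5.8507e-06
Gain = 20 log₁₀(5.8507e-06) ≈ -104.66 dB
∠L = 45.54° − 239.64° = -194.10° ≡ 165.90° (principal value)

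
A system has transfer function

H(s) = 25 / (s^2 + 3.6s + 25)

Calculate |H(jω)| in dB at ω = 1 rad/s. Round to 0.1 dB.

0.3 dB

At s = jω = j1:
quadratic: (j1)² + 3.6·j1 + 25 = 24 + j3.6 → |·| ≈ 24.268, ∠ ≈ 8.53°
|H| = 25 / 24.268 ≈ 1.0302
Gain = 20 log₁₀(1.0302) ≈ 0.26 dB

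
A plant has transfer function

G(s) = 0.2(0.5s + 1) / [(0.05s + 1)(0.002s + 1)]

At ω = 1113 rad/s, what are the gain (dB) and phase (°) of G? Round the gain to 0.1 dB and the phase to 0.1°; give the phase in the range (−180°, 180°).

-1.7 dB, -64.9°

At ω = 1113 rad/s:
zero (1 + j1113·0.5) = 1 + j556.5 → |·| ≈ 556.5, ∠ ≈ 89.90°
pole (1 + j1113·0.05) = 1 + j55.65 → |·| ≈ 55.659, ∠ ≈ 88.97°
pole (1 + j1113·0.002) = 1 + j2.226 → |·| ≈ 2.4403, ∠ ≈ 65.81°
|G| = 0.2 · 556.5 / (55.659 · 2.4403) ≈ 0.81944
Gain = 20 log₁₀(0.81944) ≈ -1.73 dB
∠G = (89.90°) − (88.97° + 65.81°) = -64.88°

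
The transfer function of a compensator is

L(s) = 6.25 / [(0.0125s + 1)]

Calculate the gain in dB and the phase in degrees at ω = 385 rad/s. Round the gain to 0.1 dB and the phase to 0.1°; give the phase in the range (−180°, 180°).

2.1 dB, -78.3°

At ω = 385 rad/s:
pole (1 + j385·0.0125) = 1 + j4.8125 → |·| ≈ 4.9153, ∠ ≈ 78.26°
|L| = 6.25 · 1 / (4.9153) ≈ 1.2715
Gain = 20 log₁₀(1.2715) ≈ 2.09 dB
∠L = (0°) − (78.26°) = -78.26°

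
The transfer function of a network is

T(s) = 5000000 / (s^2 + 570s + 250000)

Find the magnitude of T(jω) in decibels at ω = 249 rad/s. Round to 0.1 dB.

26.5 dB

At s = jω = j249:
quadratic: (j249)² + 570·j249 + 250000 = 187999 + j141930 → |·| ≈ 2.3556e+05, ∠ ≈ 37.05°
|T| = 5000000 / 2.3556e+05 ≈ 21.226
Gain = 20 log₁₀(21.226) ≈ 26.54 dB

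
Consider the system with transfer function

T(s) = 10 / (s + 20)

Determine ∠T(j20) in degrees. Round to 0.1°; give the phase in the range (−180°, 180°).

Substitute s = j20:
Numerator: 10 = 10 + j0
Denominator: (j20) + 20 = 20 + j20
|N| = √(10² + 0²) ≈ 10, ∠N ≈ 0.00°
|D| = √(20² + 20²) ≈ 28.284, ∠D ≈ 45.00°
∠T = 0.00° − 45.00° = -45.00°

-45.0°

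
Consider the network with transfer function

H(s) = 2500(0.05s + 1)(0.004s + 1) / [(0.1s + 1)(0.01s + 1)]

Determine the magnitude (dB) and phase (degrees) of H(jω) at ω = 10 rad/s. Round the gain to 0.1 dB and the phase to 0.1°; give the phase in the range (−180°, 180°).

65.9 dB, -21.9°

At ω = 10 rad/s:
zero (1 + j10·0.05) = 1 + j0.5 → |·| ≈ 1.118, ∠ ≈ 26.57°
zero (1 + j10·0.004) = 1 + j0.04 → |·| ≈ 1.0008, ∠ ≈ 2.29°
pole (1 + j10·0.1) = 1 + j1 → |·| ≈ 1.4142, ∠ ≈ 45.00°
pole (1 + j10·0.01) = 1 + j0.1 → |·| ≈ 1.005, ∠ ≈ 5.71°
|H| = 2500 · 1.118 · 1.0008 / (1.4142 · 1.005) ≈ 1968.1
Gain = 20 log₁₀(1968.1) ≈ 65.88 dB
∠H = (26.57° + 2.29°) − (45.00° + 5.71°) = -21.85°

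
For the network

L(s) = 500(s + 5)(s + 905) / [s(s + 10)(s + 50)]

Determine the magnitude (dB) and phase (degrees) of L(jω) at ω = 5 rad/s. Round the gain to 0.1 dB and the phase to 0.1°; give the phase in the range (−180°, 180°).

61.1 dB, -77.0°

At s = jω = j5:
zero (s+5): 5 + j5 → |·| = √(5²+5²) = √50 ≈ 7.0711, ∠ = arctan(5/5) ≈ 45.00°
zero (s+905): 905 + j5 → |·| = √(905²+5²) = √819050 ≈ 905.01, ∠ = arctan(5/905) ≈ 0.32°
pole (s+10): 10 + j5 → |·| = √(10²+5²) = √125 ≈ 11.18, ∠ = arctan(5/10) ≈ 26.57°
pole (s+50): 50 + j5 → |·| = √(50²+5²) = √2525 ≈ 50.249, ∠ = arctan(5/50) ≈ 5.71°
pole at origin: |s| = 5, ∠ = 90.00° (in denominator)
|L| = 500 · 6399.4 / 2808.9 ≈ 1139.1
Gain = 20 log₁₀(1139.1) ≈ 61.13 dB
∠L = 45.32° − 122.28° = -76.96°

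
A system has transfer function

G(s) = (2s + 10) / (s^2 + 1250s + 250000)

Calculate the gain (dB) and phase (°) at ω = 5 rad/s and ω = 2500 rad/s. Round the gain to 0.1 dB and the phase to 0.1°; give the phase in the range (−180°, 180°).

ω = 5: -85.0 dB, 43.6°; ω = 2500: -62.6 dB, -62.6°

Substitute s = j5:
Numerator: 2(j5) + 10 = 10 + j10
Denominator: (j5)^2 + 1250(j5) + 250000 = 249975 + j6250
|N| = √(10² + 10²) ≈ 14.142, ∠N ≈ 45.00°
|D| = √(249975² + 6250²) ≈ 2.5005e+05, ∠D ≈ 1.43°
|G| = 14.142 / 2.5005e+05 ≈ 5.6557e-05
Gain = 20 log₁₀(5.6557e-05) ≈ -84.95 dB
∠G = 45.00° − 1.43° = 43.57°

Substitute s = j2500:
Numerator: 2(j2500) + 10 = 10 + j5000
Denominator: (j2500)^2 + 1250(j2500) + 250000 = -6000000 + j3125000
|N| = √(10² + 5000²) ≈ 5000, ∠N ≈ 89.89°
|D| = √(6000000² + 3125000²) ≈ 6.765e+06, ∠D ≈ 152.49°
|G| = 5000 / 6.765e+06 ≈ 0.0007391
Gain = 20 log₁₀(0.0007391) ≈ -62.63 dB
∠G = 89.89° − 152.49° = -62.60°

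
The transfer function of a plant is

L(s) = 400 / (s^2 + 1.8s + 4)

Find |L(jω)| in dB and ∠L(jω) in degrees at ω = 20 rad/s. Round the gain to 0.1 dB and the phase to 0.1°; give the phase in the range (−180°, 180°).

At s = jω = j20:
quadratic: (j20)² + 1.8·j20 + 4 = -396 + j36 → |·| ≈ 397.63, ∠ ≈ 174.81°
|L| = 400 / 397.63 ≈ 1.006
Gain = 20 log₁₀(1.006) ≈ 0.05 dB
∠L = 0.00° − 174.81° = -174.81°

0.1 dB, -174.8°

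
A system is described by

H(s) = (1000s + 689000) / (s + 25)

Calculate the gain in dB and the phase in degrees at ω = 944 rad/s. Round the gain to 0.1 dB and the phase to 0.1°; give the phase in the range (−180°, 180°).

61.9 dB, -34.6°

Substitute s = j944:
Numerator: 1000(j944) + 689000 = 689000 + j944000
Denominator: (j944) + 25 = 25 + j944
|N| = √(689000² + 944000²) ≈ 1.1687e+06, ∠N ≈ 53.88°
|D| = √(25² + 944²) ≈ 944.33, ∠D ≈ 88.48°
|H| = 1.1687e+06 / 944.33 ≈ 1237.6
Gain = 20 log₁₀(1237.6) ≈ 61.85 dB
∠H = 53.88° − 88.48° = -34.60°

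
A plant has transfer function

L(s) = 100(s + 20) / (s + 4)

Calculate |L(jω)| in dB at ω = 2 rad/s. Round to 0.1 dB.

53.1 dB

At s = jω = j2:
zero (s+20): 20 + j2 → |·| = √(20²+2²) = √404 ≈ 20.1, ∠ = arctan(2/20) ≈ 5.71°
pole (s+4): 4 + j2 → |·| = √(4²+2²) = √20 ≈ 4.4721, ∠ = arctan(2/4) ≈ 26.57°
|L| = 100 · 20.1 / 4.4721 ≈ 449.45
Gain = 20 log₁₀(449.45) ≈ 53.05 dB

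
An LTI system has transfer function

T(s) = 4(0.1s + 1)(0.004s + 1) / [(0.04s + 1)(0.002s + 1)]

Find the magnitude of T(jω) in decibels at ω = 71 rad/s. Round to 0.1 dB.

19.8 dB

At ω = 71 rad/s:
zero (1 + j71·0.1) = 1 + j7.1 → |·| ≈ 7.1701, ∠ ≈ 81.98°
zero (1 + j71·0.004) = 1 + j0.284 → |·| ≈ 1.0395, ∠ ≈ 15.85°
pole (1 + j71·0.04) = 1 + j2.84 → |·| ≈ 3.0109, ∠ ≈ 70.60°
pole (1 + j71·0.002) = 1 + j0.142 → |·| ≈ 1.01, ∠ ≈ 8.08°
|T| = 4 · 7.1701 · 1.0395 / (3.0109 · 1.01) ≈ 9.8037
Gain = 20 log₁₀(9.8037) ≈ 19.83 dB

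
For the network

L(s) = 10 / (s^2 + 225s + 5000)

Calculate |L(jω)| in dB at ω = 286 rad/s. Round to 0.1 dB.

-80.0 dB

Substitute s = j286:
Numerator: 10 = 10 + j0
Denominator: (j286)^2 + 225(j286) + 5000 = -76796 + j64350
|N| = √(10² + 0²) ≈ 10, ∠N ≈ 0.00°
|D| = √(76796² + 64350²) ≈ 1.0019e+05, ∠D ≈ 140.04°
|L| = 10 / 1.0019e+05 ≈ 9.981e-05
Gain = 20 log₁₀(9.981e-05) ≈ -80.02 dB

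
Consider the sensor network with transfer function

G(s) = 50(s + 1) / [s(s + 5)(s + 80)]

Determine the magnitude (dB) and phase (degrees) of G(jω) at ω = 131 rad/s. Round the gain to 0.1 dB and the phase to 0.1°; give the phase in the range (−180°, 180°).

-52.1 dB, -146.8°

At s = jω = j131:
zero (s+1): 1 + j131 → |·| = √(1²+131²) = √17162 ≈ 131, ∠ = arctan(131/1) ≈ 89.56°
pole (s+5): 5 + j131 → |·| = √(5²+131²) = √17186 ≈ 131.1, ∠ = arctan(131/5) ≈ 87.81°
pole (s+80): 80 + j131 → |·| = √(80²+131²) = √23561 ≈ 153.5, ∠ = arctan(131/80) ≈ 58.59°
pole at origin: |s| = 131, ∠ = 90.00° (in denominator)
|G| = 50 · 131 / 2.6362e+06 ≈ 0.0024846
Gain = 20 log₁₀(0.0024846) ≈ -52.09 dB
∠G = 89.56° − 236.40° = -146.84°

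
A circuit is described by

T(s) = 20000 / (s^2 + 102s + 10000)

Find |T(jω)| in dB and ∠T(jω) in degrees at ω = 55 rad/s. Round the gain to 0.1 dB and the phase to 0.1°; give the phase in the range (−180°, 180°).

At s = jω = j55:
quadratic: (j55)² + 102·j55 + 10000 = 6975 + j5610 → |·| ≈ 8951.1, ∠ ≈ 38.81°
|T| = 20000 / 8951.1 ≈ 2.2344
Gain = 20 log₁₀(2.2344) ≈ 6.98 dB
∠T = 0.00° − 38.81° = -38.81°

7.0 dB, -38.8°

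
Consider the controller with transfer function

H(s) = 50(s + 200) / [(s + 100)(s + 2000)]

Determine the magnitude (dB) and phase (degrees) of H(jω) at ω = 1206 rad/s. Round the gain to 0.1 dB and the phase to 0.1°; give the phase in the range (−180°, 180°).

-33.3 dB, -35.8°

At s = jω = j1206:
zero (s+200): 200 + j1206 → |·| = √(200²+1206²) = √1494436 ≈ 1222.5, ∠ = arctan(1206/200) ≈ 80.58°
pole (s+100): 100 + j1206 → |·| = √(100²+1206²) = √1464436 ≈ 1210.1, ∠ = arctan(1206/100) ≈ 85.26°
pole (s+2000): 2000 + j1206 → |·| = √(2000²+1206²) = √5454436 ≈ 2335.5, ∠ = arctan(1206/2000) ≈ 31.09°
|H| = 50 · 1222.5 / 2.8262e+06 ≈ 0.021628
Gain = 20 log₁₀(0.021628) ≈ -33.30 dB
∠H = 80.58° − 116.35° = -35.77°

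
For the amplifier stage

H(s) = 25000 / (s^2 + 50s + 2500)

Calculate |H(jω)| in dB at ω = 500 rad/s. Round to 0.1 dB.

At s = jω = j500:
quadratic: (j500)² + 50·j500 + 2500 = -247500 + j25000 → |·| ≈ 2.4876e+05, ∠ ≈ 174.23°
|H| = 25000 / 2.4876e+05 ≈ 0.1005
Gain = 20 log₁₀(0.1005) ≈ -19.96 dB

-20.0 dB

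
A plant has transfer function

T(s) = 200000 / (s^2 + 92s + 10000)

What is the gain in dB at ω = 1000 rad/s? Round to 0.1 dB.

-13.9 dB

At s = jω = j1000:
quadratic: (j1000)² + 92·j1000 + 10000 = -990000 + j92000 → |·| ≈ 9.9427e+05, ∠ ≈ 174.69°
|T| = 200000 / 9.9427e+05 ≈ 0.20115
Gain = 20 log₁₀(0.20115) ≈ -13.93 dB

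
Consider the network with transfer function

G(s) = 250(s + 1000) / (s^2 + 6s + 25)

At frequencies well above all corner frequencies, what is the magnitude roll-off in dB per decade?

-20 dB/decade

Each pole contributes −20 dB/decade at high frequency; each zero contributes +20 dB/decade.
Net: 1 zero(s) − 2 pole(s) → -20 dB/decade.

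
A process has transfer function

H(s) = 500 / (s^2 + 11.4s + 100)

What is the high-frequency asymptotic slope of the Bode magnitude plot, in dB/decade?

Each pole contributes −20 dB/decade at high frequency; each zero contributes +20 dB/decade.
Net: 0 zero(s) − 2 pole(s) → -40 dB/decade.

-40 dB/decade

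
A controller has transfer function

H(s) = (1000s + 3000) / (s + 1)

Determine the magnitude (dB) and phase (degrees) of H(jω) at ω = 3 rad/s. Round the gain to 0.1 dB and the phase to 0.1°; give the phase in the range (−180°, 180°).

Substitute s = j3:
Numerator: 1000(j3) + 3000 = 3000 + j3000
Denominator: (j3) + 1 = 1 + j3
|N| = √(3000² + 3000²) ≈ 4242.6, ∠N ≈ 45.00°
|D| = √(1² + 3²) ≈ 3.1623, ∠D ≈ 71.57°
|H| = 4242.6 / 3.1623 ≈ 1341.6
Gain = 20 log₁₀(1341.6) ≈ 62.55 dB
∠H = 45.00° − 71.57° = -26.57°

62.6 dB, -26.6°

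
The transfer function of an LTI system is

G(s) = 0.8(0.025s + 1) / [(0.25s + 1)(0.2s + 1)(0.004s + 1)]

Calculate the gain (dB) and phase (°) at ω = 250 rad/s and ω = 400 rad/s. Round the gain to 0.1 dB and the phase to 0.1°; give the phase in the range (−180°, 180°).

At ω = 250 rad/s:
zero (1 + j250·0.025) = 1 + j6.25 → |·| ≈ 6.3295, ∠ ≈ 80.91°
pole (1 + j250·0.25) = 1 + j62.5 → |·| ≈ 62.508, ∠ ≈ 89.08°
pole (1 + j250·0.2) = 1 + j50 → |·| ≈ 50.01, ∠ ≈ 88.85°
pole (1 + j250·0.004) = 1 + j1 → |·| ≈ 1.4142, ∠ ≈ 45.00°
|G| = 0.8 · 6.3295 / (62.508 · 50.01 · 1.4142) ≈ 0.0011454
Gain = 20 log₁₀(0.0011454) ≈ -58.82 dB
∠G = (80.91°) − (89.08° + 88.85° + 45.00°) = -142.02°

At ω = 400 rad/s:
zero (1 + j400·0.025) = 1 + j10 → |·| ≈ 10.05, ∠ ≈ 84.29°
pole (1 + j400·0.25) = 1 + j100 → |·| ≈ 100, ∠ ≈ 89.43°
pole (1 + j400·0.2) = 1 + j80 → |·| ≈ 80.006, ∠ ≈ 89.28°
pole (1 + j400·0.004) = 1 + j1.6 → |·| ≈ 1.8868, ∠ ≈ 57.99°
|G| = 0.8 · 10.05 / (100 · 80.006 · 1.8868) ≈ 0.00053261
Gain = 20 log₁₀(0.00053261) ≈ -65.47 dB
∠G = (84.29°) − (89.43° + 89.28° + 57.99°) = -152.41°

ω = 250: -58.8 dB, -142.0°; ω = 400: -65.5 dB, -152.4°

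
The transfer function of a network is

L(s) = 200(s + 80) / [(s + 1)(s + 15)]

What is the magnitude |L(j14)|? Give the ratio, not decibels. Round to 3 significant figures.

At s = jω = j14:
zero (s+80): 80 + j14 → |·| = √(80²+14²) = √6596 ≈ 81.216, ∠ = arctan(14/80) ≈ 9.93°
pole (s+1): 1 + j14 → |·| = √(1²+14²) = √197 ≈ 14.036, ∠ = arctan(14/1) ≈ 85.91°
pole (s+15): 15 + j14 → |·| = √(15²+14²) = √421 ≈ 20.518, ∠ = arctan(14/15) ≈ 43.03°
|L| = 200 · 81.216 / 287.99 ≈ 56.402

56.4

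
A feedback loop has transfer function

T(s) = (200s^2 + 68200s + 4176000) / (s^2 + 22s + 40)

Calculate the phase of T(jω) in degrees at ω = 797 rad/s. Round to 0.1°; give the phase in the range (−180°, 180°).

-22.3°

Substitute s = j797:
Numerator: 200(j797)^2 + 68200(j797) + 4176000 = -122865800 + j54355400
Denominator: (j797)^2 + 22(j797) + 40 = -635169 + j17534
|N| = √(122865800² + 54355400²) ≈ 1.3435e+08, ∠N ≈ 156.14°
|D| = √(635169² + 17534²) ≈ 6.3541e+05, ∠D ≈ 178.42°
∠T = 156.14° − 178.42° = -22.28°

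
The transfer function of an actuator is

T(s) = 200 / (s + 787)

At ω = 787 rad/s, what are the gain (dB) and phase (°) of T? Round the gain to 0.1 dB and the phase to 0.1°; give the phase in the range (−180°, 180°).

Substitute s = j787:
Numerator: 200 = 200 + j0
Denominator: (j787) + 787 = 787 + j787
|N| = √(200² + 0²) ≈ 200, ∠N ≈ 0.00°
|D| = √(787² + 787²) ≈ 1113, ∠D ≈ 45.00°
|T| = 200 / 1113 ≈ 0.17969
Gain = 20 log₁₀(0.17969) ≈ -14.91 dB
∠T = 0.00° − 45.00° = -45.00°

-14.9 dB, -45.0°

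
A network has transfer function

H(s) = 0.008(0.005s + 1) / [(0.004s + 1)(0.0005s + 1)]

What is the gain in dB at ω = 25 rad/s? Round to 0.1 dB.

-41.9 dB

At ω = 25 rad/s:
zero (1 + j25·0.005) = 1 + j0.125 → |·| ≈ 1.0078, ∠ ≈ 7.13°
pole (1 + j25·0.004) = 1 + j0.1 → |·| ≈ 1.005, ∠ ≈ 5.71°
pole (1 + j25·0.0005) = 1 + j0.0125 → |·| ≈ 1.0001, ∠ ≈ 0.72°
|H| = 0.008 · 1.0078 / (1.005 · 1.0001) ≈ 0.0080215
Gain = 20 log₁₀(0.0080215) ≈ -41.91 dB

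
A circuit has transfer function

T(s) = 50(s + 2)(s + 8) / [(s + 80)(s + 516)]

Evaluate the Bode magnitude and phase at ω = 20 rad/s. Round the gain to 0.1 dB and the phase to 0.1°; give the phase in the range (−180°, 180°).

At s = jω = j20:
zero (s+2): 2 + j20 → |·| = √(2²+20²) = √404 ≈ 20.1, ∠ = arctan(20/2) ≈ 84.29°
zero (s+8): 8 + j20 → |·| = √(8²+20²) = √464 ≈ 21.541, ∠ = arctan(20/8) ≈ 68.20°
pole (s+80): 80 + j20 → |·| = √(80²+20²) = √6800 ≈ 82.462, ∠ = arctan(20/80) ≈ 14.04°
pole (s+516): 516 + j20 → |·| = √(516²+20²) = √266656 ≈ 516.39, ∠ = arctan(20/516) ≈ 2.22°
|T| = 50 · 432.97 / 42583 ≈ 0.50838
Gain = 20 log₁₀(0.50838) ≈ -5.88 dB
∠T = 152.49° − 16.26° = 136.23°

-5.9 dB, 136.2°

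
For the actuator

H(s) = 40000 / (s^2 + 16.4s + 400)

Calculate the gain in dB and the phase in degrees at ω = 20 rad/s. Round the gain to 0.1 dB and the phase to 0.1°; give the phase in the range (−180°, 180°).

41.7 dB, -90.0°

At s = jω = j20:
quadratic: (j20)² + 16.4·j20 + 400 = 0 + j328 → |·| ≈ 328, ∠ ≈ 90.00°
|H| = 40000 / 328 ≈ 121.95
Gain = 20 log₁₀(121.95) ≈ 41.72 dB
∠H = 0.00° − 90.00° = -90.00°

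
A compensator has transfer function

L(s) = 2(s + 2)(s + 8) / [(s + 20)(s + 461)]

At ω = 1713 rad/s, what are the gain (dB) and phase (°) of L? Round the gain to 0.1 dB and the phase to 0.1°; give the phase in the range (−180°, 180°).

5.7 dB, 15.4°

At s = jω = j1713:
zero (s+2): 2 + j1713 → |·| = √(2²+1713²) = √2934373 ≈ 1713, ∠ = arctan(1713/2) ≈ 89.93°
zero (s+8): 8 + j1713 → |·| = √(8²+1713²) = √2934433 ≈ 1713, ∠ = arctan(1713/8) ≈ 89.73°
pole (s+20): 20 + j1713 → |·| = √(20²+1713²) = √2934769 ≈ 1713.1, ∠ = arctan(1713/20) ≈ 89.33°
pole (s+461): 461 + j1713 → |·| = √(461²+1713²) = √3146890 ≈ 1773.9, ∠ = arctan(1713/461) ≈ 74.94°
|L| = 2 · 2.9344e+06 / 3.0389e+06 ≈ 1.9312
Gain = 20 log₁₀(1.9312) ≈ 5.72 dB
∠L = 179.66° − 164.27° = 15.39°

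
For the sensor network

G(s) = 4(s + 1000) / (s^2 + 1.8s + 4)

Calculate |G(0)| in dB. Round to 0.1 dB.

60.0 dB

G(0) = 4·1000 / 4 = 1000
20 log₁₀(1000) ≈ 60.00 dB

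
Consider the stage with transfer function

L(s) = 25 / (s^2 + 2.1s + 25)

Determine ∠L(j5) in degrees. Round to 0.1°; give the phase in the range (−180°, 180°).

At s = jω = j5:
quadratic: (j5)² + 2.1·j5 + 25 = 0 + j10.5 → |·| ≈ 10.5, ∠ ≈ 90.00°
∠L = 0.00° − 90.00° = -90.00°

-90.0°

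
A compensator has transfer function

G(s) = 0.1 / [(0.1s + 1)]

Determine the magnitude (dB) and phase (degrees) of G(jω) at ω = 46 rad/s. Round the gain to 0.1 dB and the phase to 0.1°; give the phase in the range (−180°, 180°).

-33.5 dB, -77.7°

At ω = 46 rad/s:
pole (1 + j46·0.1) = 1 + j4.6 → |·| ≈ 4.7074, ∠ ≈ 77.74°
|G| = 0.1 · 1 / (4.7074) ≈ 0.021243
Gain = 20 log₁₀(0.021243) ≈ -33.46 dB
∠G = (0°) − (77.74°) = -77.74°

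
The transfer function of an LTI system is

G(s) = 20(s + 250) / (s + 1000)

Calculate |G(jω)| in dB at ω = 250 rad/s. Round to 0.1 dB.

At s = jω = j250:
zero (s+250): 250 + j250 → |·| = √(250²+250²) = √125000 ≈ 353.55, ∠ = arctan(250/250) ≈ 45.00°
pole (s+1000): 1000 + j250 → |·| = √(1000²+250²) = √1062500 ≈ 1030.8, ∠ = arctan(250/1000) ≈ 14.04°
|G| = 20 · 353.55 / 1030.8 ≈ 6.8597
Gain = 20 log₁₀(6.8597) ≈ 16.73 dB

16.7 dB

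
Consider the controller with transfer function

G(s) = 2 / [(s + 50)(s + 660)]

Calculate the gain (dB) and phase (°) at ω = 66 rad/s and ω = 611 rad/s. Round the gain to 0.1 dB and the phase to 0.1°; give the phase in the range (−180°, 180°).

ω = 66: -88.8 dB, -58.6°; ω = 611: -108.8 dB, -128.1°

At s = jω = j66:
pole (s+50): 50 + j66 → |·| = √(50²+66²) = √6856 ≈ 82.801, ∠ = arctan(66/50) ≈ 52.85°
pole (s+660): 660 + j66 → |·| = √(660²+66²) = √439956 ≈ 663.29, ∠ = arctan(66/660) ≈ 5.71°
|G| = 2 / 54921 ≈ 3.6416e-05
Gain = 20 log₁₀(3.6416e-05) ≈ -88.77 dB
∠G = 0.00° − 58.56° = -58.56°

At s = jω = j611:
pole (s+50): 50 + j611 → |·| = √(50²+611²) = √375821 ≈ 613.04, ∠ = arctan(611/50) ≈ 85.32°
pole (s+660): 660 + j611 → |·| = √(660²+611²) = √808921 ≈ 899.4, ∠ = arctan(611/660) ≈ 42.79°
|G| = 2 / 5.5137e+05 ≈ 3.6273e-06
Gain = 20 log₁₀(3.6273e-06) ≈ -108.81 dB
∠G = 0.00° − 128.11° = -128.11°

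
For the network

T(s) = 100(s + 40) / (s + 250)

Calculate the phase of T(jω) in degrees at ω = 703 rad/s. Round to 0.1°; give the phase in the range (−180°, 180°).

At s = jω = j703:
zero (s+40): 40 + j703 → |·| = √(40²+703²) = √495809 ≈ 704.14, ∠ = arctan(703/40) ≈ 86.74°
pole (s+250): 250 + j703 → |·| = √(250²+703²) = √556709 ≈ 746.13, ∠ = arctan(703/250) ≈ 70.42°
∠T = 86.74° − 70.42° = 16.32°

16.3°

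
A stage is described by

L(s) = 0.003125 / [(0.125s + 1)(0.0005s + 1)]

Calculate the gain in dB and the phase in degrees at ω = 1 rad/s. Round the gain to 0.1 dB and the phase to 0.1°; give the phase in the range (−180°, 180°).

At ω = 1 rad/s:
pole (1 + j1·0.125) = 1 + j0.125 → |·| ≈ 1.0078, ∠ ≈ 7.13°
pole (1 + j1·0.0005) = 1 + j0.0005 → |·| ≈ 1, ∠ ≈ 0.03°
|L| = 0.003125 · 1 / (1.0078 · 1) ≈ 0.0031008
Gain = 20 log₁₀(0.0031008) ≈ -50.17 dB
∠L = (0°) − (7.13° + 0.03°) = -7.16°

-50.2 dB, -7.2°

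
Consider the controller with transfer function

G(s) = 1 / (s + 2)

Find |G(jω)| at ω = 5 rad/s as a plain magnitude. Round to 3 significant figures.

Substitute s = j5:
Numerator: 1 = 1 + j0
Denominator: (j5) + 2 = 2 + j5
|N| = √(1² + 0²) ≈ 1, ∠N ≈ 0.00°
|D| = √(2² + 5²) ≈ 5.3852, ∠D ≈ 68.20°
|G| = 1 / 5.3852 ≈ 0.18569

0.186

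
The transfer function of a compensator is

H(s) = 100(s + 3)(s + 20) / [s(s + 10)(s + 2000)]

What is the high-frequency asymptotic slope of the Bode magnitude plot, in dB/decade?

Each pole contributes −20 dB/decade at high frequency; each zero contributes +20 dB/decade.
Net: 2 zero(s) − 3 pole(s) → -20 dB/decade.

-20 dB/decade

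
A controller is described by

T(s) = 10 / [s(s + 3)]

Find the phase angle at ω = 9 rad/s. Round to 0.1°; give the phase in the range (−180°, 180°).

At s = jω = j9:
pole (s+3): 3 + j9 → |·| = √(3²+9²) = √90 ≈ 9.4868, ∠ = arctan(9/3) ≈ 71.57°
pole at origin: |s| = 9, ∠ = 90.00° (in denominator)
∠T = 0.00° − 161.57° = -161.57°

-161.6°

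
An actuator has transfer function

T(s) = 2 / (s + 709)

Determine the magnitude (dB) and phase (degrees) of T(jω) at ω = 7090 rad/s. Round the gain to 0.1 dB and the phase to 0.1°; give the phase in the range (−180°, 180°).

-71.0 dB, -84.3°

Substitute s = j7090:
Numerator: 2 = 2 + j0
Denominator: (j7090) + 709 = 709 + j7090
|N| = √(2² + 0²) ≈ 2, ∠N ≈ 0.00°
|D| = √(709² + 7090²) ≈ 7125.4, ∠D ≈ 84.29°
|T| = 2 / 7125.4 ≈ 0.00028069
Gain = 20 log₁₀(0.00028069) ≈ -71.04 dB
∠T = 0.00° − 84.29° = -84.29°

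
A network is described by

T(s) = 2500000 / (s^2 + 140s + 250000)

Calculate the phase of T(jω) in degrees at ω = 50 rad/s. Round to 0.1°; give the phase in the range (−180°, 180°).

-1.6°

At s = jω = j50:
quadratic: (j50)² + 140·j50 + 250000 = 247500 + j7000 → |·| ≈ 2.476e+05, ∠ ≈ 1.62°
∠T = 0.00° − 1.62° = -1.62°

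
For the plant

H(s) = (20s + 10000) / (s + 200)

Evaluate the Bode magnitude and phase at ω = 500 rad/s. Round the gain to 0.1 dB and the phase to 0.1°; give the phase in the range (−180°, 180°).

Substitute s = j500:
Numerator: 20(j500) + 10000 = 10000 + j10000
Denominator: (j500) + 200 = 200 + j500
|N| = √(10000² + 10000²) ≈ 14142, ∠N ≈ 45.00°
|D| = √(200² + 500²) ≈ 538.52, ∠D ≈ 68.20°
|H| = 14142 / 538.52 ≈ 26.261
Gain = 20 log₁₀(26.261) ≈ 28.39 dB
∠H = 45.00° − 68.20° = -23.20°

28.4 dB, -23.2°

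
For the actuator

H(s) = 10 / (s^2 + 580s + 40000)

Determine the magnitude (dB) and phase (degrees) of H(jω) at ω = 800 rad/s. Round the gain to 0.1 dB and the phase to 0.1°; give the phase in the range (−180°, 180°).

Substitute s = j800:
Numerator: 10 = 10 + j0
Denominator: (j800)^2 + 580(j800) + 40000 = -600000 + j464000
|N| = √(10² + 0²) ≈ 10, ∠N ≈ 0.00°
|D| = √(600000² + 464000²) ≈ 7.5848e+05, ∠D ≈ 142.28°
|H| = 10 / 7.5848e+05 ≈ 1.3184e-05
Gain = 20 log₁₀(1.3184e-05) ≈ -97.60 dB
∠H = 0.00° − 142.28° = -142.28°

-97.6 dB, -142.3°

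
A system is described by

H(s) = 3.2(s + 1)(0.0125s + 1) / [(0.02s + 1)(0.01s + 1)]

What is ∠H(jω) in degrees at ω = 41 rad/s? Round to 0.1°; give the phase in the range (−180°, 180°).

At ω = 41 rad/s:
zero (1 + j41·1) = 1 + j41 → |·| ≈ 41.012, ∠ ≈ 88.60°
zero (1 + j41·0.0125) = 1 + j0.5125 → |·| ≈ 1.1237, ∠ ≈ 27.14°
pole (1 + j41·0.02) = 1 + j0.82 → |·| ≈ 1.2932, ∠ ≈ 39.35°
pole (1 + j41·0.01) = 1 + j0.41 → |·| ≈ 1.0808, ∠ ≈ 22.29°
∠H = (88.60° + 27.14°) − (39.35° + 22.29°) = 54.10°

54.1°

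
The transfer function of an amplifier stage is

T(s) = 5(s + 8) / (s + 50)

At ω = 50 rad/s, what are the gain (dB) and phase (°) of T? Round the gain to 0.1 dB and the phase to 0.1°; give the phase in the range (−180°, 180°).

At s = jω = j50:
zero (s+8): 8 + j50 → |·| = √(8²+50²) = √2564 ≈ 50.636, ∠ = arctan(50/8) ≈ 80.91°
pole (s+50): 50 + j50 → |·| = √(50²+50²) = √5000 ≈ 70.711, ∠ = arctan(50/50) ≈ 45.00°
|T| = 5 · 50.636 / 70.711 ≈ 3.5805
Gain = 20 log₁₀(3.5805) ≈ 11.08 dB
∠T = 80.91° − 45.00° = 35.91°

11.1 dB, 35.9°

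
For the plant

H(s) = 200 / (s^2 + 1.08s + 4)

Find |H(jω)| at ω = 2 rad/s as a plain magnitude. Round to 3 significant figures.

At s = jω = j2:
quadratic: (j2)² + 1.08·j2 + 4 = 0 + j2.16 → |·| ≈ 2.16, ∠ ≈ 90.00°
|H| = 200 / 2.16 ≈ 92.593

92.6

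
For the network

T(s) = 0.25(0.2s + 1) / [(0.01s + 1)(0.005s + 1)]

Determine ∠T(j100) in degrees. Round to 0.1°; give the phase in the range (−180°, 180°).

15.6°

At ω = 100 rad/s:
zero (1 + j100·0.2) = 1 + j20 → |·| ≈ 20.025, ∠ ≈ 87.14°
pole (1 + j100·0.01) = 1 + j1 → |·| ≈ 1.4142, ∠ ≈ 45.00°
pole (1 + j100·0.005) = 1 + j0.5 → |·| ≈ 1.118, ∠ ≈ 26.57°
∠T = (87.14°) − (45.00° + 26.57°) = 15.57°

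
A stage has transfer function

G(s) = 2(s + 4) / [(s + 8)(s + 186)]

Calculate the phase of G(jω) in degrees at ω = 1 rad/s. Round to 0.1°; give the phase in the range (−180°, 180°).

At s = jω = j1:
zero (s+4): 4 + j1 → |·| = √(4²+1²) = √17 ≈ 4.1231, ∠ = arctan(1/4) ≈ 14.04°
pole (s+8): 8 + j1 → |·| = √(8²+1²) = √65 ≈ 8.0623, ∠ = arctan(1/8) ≈ 7.13°
pole (s+186): 186 + j1 → |·| = √(186²+1²) = √34597 ≈ 186, ∠ = arctan(1/186) ≈ 0.31°
∠G = 14.04° − 7.44° = 6.60°

6.6°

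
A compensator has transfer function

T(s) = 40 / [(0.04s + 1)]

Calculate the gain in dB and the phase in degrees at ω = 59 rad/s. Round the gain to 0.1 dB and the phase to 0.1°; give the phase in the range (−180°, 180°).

23.9 dB, -67.0°

At ω = 59 rad/s:
pole (1 + j59·0.04) = 1 + j2.36 → |·| ≈ 2.5631, ∠ ≈ 67.04°
|T| = 40 · 1 / (2.5631) ≈ 15.606
Gain = 20 log₁₀(15.606) ≈ 23.87 dB
∠T = (0°) − (67.04°) = -67.04°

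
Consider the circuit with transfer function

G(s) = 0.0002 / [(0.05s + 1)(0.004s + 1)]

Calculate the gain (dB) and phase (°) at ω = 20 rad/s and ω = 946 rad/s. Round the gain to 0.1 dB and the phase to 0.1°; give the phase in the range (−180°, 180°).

At ω = 20 rad/s:
pole (1 + j20·0.05) = 1 + j1 → |·| ≈ 1.4142, ∠ ≈ 45.00°
pole (1 + j20·0.004) = 1 + j0.08 → |·| ≈ 1.0032, ∠ ≈ 4.57°
|G| = 0.0002 · 1 / (1.4142 · 1.0032) ≈ 0.00014097
Gain = 20 log₁₀(0.00014097) ≈ -77.02 dB
∠G = (0°) − (45.00° + 4.57°) = -49.57°

At ω = 946 rad/s:
pole (1 + j946·0.05) = 1 + j47.3 → |·| ≈ 47.311, ∠ ≈ 88.79°
pole (1 + j946·0.004) = 1 + j3.784 → |·| ≈ 3.9139, ∠ ≈ 75.20°
|G| = 0.0002 · 1 / (47.311 · 3.9139) ≈ 1.0801e-06
Gain = 20 log₁₀(1.0801e-06) ≈ -119.33 dB
∠G = (0°) − (88.79° + 75.20°) = -163.99°

ω = 20: -77.0 dB, -49.6°; ω = 946: -119.3 dB, -164.0°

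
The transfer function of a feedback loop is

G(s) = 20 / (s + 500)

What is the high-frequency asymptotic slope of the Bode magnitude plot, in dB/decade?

-20 dB/decade

Each pole contributes −20 dB/decade at high frequency; each zero contributes +20 dB/decade.
Net: 0 zero(s) − 1 pole(s) → -20 dB/decade.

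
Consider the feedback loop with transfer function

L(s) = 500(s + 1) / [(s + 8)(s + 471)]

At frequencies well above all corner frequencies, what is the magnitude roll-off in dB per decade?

Each pole contributes −20 dB/decade at high frequency; each zero contributes +20 dB/decade.
Net: 1 zero(s) − 2 pole(s) → -20 dB/decade.

-20 dB/decade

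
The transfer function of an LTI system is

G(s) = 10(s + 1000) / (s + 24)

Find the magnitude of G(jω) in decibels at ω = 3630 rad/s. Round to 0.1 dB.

At s = jω = j3630:
zero (s+1000): 1000 + j3630 → |·| = √(1000²+3630²) = √14176900 ≈ 3765.2, ∠ = arctan(3630/1000) ≈ 74.60°
pole (s+24): 24 + j3630 → |·| = √(24²+3630²) = √13177476 ≈ 3630.1, ∠ = arctan(3630/24) ≈ 89.62°
|G| = 10 · 3765.2 / 3630.1 ≈ 10.372
Gain = 20 log₁₀(10.372) ≈ 20.32 dB

20.3 dB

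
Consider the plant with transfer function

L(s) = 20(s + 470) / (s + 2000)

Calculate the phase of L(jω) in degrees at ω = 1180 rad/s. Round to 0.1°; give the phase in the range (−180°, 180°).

At s = jω = j1180:
zero (s+470): 470 + j1180 → |·| = √(470²+1180²) = √1613300 ≈ 1270.2, ∠ = arctan(1180/470) ≈ 68.28°
pole (s+2000): 2000 + j1180 → |·| = √(2000²+1180²) = √5392400 ≈ 2322.2, ∠ = arctan(1180/2000) ≈ 30.54°
∠L = 68.28° − 30.54° = 37.74°

37.7°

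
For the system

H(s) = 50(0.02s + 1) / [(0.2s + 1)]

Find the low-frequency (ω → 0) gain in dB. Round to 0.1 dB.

H(0) = 50 · 1 / 1 = 50
20 log₁₀(50) ≈ 33.98 dB

34.0 dB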